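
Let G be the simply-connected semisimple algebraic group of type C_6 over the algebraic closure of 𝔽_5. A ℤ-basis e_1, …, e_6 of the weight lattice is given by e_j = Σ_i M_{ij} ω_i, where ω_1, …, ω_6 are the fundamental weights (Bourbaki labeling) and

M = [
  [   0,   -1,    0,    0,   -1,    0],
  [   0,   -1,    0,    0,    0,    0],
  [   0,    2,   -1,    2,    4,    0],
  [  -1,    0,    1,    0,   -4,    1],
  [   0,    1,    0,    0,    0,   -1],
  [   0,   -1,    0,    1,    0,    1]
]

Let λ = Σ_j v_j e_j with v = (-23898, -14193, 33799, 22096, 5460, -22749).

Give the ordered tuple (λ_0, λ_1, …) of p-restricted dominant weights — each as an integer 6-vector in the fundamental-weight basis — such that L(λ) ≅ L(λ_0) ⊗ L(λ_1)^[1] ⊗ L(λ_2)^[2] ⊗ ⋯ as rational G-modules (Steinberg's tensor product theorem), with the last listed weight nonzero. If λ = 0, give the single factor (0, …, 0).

Compute c_i = Σ_j M_{ij} v_j with v = (-23898, -14193, 33799, 22096, 5460, -22749):
  c_1 = (0)·(-23898) + (-1)·(-14193) + (0)·(33799) + (0)·(22096) + (-1)·(5460) + (0)·(-22749) = 8733
  c_2 = (0)·(-23898) + (-1)·(-14193) + (0)·(33799) + (0)·(22096) + (0)·(5460) + (0)·(-22749) = 14193
  c_3 = (0)·(-23898) + (2)·(-14193) + (-1)·(33799) + (2)·(22096) + (4)·(5460) + (0)·(-22749) = 3847
  c_4 = (-1)·(-23898) + (0)·(-14193) + (1)·(33799) + (0)·(22096) + (-4)·(5460) + (1)·(-22749) = 13108
  c_5 = (0)·(-23898) + (1)·(-14193) + (0)·(33799) + (0)·(22096) + (0)·(5460) + (-1)·(-22749) = 8556
  c_6 = (0)·(-23898) + (-1)·(-14193) + (0)·(33799) + (1)·(22096) + (0)·(5460) + (1)·(-22749) = 13540
Base-5 expansion of each c_i:
  c_1 = 8733 = 3·5^0 + 1·5^1 + 4·5^2 + 4·5^3 + 3·5^4 + 2·5^5
  c_2 = 14193 = 3·5^0 + 3·5^1 + 2·5^2 + 3·5^3 + 2·5^4 + 4·5^5
  c_3 = 3847 = 2·5^0 + 4·5^1 + 3·5^2 + 0·5^3 + 1·5^4 + 1·5^5
  c_4 = 13108 = 3·5^0 + 1·5^1 + 4·5^2 + 4·5^3 + 0·5^4 + 4·5^5
  c_5 = 8556 = 1·5^0 + 1·5^1 + 2·5^2 + 3·5^3 + 3·5^4 + 2·5^5
  c_6 = 13540 = 0·5^0 + 3·5^1 + 1·5^2 + 3·5^3 + 1·5^4 + 4·5^5
λ_0 = (3, 3, 2, 3, 1, 0)
λ_1 = (1, 3, 4, 1, 1, 3)
λ_2 = (4, 2, 3, 4, 2, 1)
λ_3 = (4, 3, 0, 4, 3, 3)
λ_4 = (3, 2, 1, 0, 3, 1)
λ_5 = (2, 4, 1, 4, 2, 4)

((3, 3, 2, 3, 1, 0), (1, 3, 4, 1, 1, 3), (4, 2, 3, 4, 2, 1), (4, 3, 0, 4, 3, 3), (3, 2, 1, 0, 3, 1), (2, 4, 1, 4, 2, 4))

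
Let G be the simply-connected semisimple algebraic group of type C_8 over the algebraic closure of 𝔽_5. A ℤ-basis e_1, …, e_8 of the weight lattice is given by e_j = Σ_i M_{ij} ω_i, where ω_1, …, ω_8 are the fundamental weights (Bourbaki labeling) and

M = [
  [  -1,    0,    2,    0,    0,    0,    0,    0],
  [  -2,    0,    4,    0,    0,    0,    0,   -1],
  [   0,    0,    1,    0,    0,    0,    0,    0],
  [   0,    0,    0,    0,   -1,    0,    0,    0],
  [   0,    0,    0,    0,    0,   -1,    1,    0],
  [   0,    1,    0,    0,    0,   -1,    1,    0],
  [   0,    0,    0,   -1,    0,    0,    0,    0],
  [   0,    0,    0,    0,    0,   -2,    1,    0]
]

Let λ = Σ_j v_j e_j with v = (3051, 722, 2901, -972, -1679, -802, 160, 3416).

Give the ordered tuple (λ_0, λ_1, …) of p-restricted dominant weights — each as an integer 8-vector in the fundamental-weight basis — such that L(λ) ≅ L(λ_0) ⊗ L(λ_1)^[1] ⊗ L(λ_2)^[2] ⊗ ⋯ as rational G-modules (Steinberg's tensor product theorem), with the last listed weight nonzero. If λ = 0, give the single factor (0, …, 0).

((1, 1, 1, 4, 2, 4, 2, 4), (0, 2, 0, 0, 2, 1, 4, 2), (0, 3, 1, 2, 3, 2, 3, 0), (2, 1, 3, 3, 2, 3, 2, 4), (4, 3, 4, 2, 1, 2, 1, 2))

Converting to the ω-basis (c_i = row i of M dotted with v = (3051, 722, 2901, -972, -1679, -802, 160, 3416)):
  c_1 = (-1)·(3051) + 0·722 + 2·2901 + (0)·(-972) + (0)·(-1679) + (0)·(-802) + 0·160 + 0·3416 = 2751
  c_2 = (-2)·(3051) + 0·722 + 4·2901 + (0)·(-972) + (0)·(-1679) + (0)·(-802) + 0·160 + (-1)·(3416) = 2086
  c_3 = 0·3051 + 0·722 + 1·2901 + (0)·(-972) + (0)·(-1679) + (0)·(-802) + 0·160 + 0·3416 = 2901
  c_4 = 0·3051 + 0·722 + 0·2901 + (0)·(-972) + (-1)·(-1679) + (0)·(-802) + 0·160 + 0·3416 = 1679
  c_5 = 0·3051 + 0·722 + 0·2901 + (0)·(-972) + (0)·(-1679) + (-1)·(-802) + 1·160 + 0·3416 = 962
  c_6 = 0·3051 + 1·722 + 0·2901 + (0)·(-972) + (0)·(-1679) + (-1)·(-802) + 1·160 + 0·3416 = 1684
  c_7 = 0·3051 + 0·722 + 0·2901 + (-1)·(-972) + (0)·(-1679) + (0)·(-802) + 0·160 + 0·3416 = 972
  c_8 = 0·3051 + 0·722 + 0·2901 + (0)·(-972) + (0)·(-1679) + (-2)·(-802) + 1·160 + 0·3416 = 1764
Base-5 expansion of each c_i:
  c_1 = 2751 = 1·5^0 + 0·5^1 + 0·5^2 + 2·5^3 + 4·5^4
  c_2 = 2086 = 1·5^0 + 2·5^1 + 3·5^2 + 1·5^3 + 3·5^4
  c_3 = 2901 = 1·5^0 + 0·5^1 + 1·5^2 + 3·5^3 + 4·5^4
  c_4 = 1679 = 4·5^0 + 0·5^1 + 2·5^2 + 3·5^3 + 2·5^4
  c_5 = 962 = 2·5^0 + 2·5^1 + 3·5^2 + 2·5^3 + 1·5^4
  c_6 = 1684 = 4·5^0 + 1·5^1 + 2·5^2 + 3·5^3 + 2·5^4
  c_7 = 972 = 2·5^0 + 4·5^1 + 3·5^2 + 2·5^3 + 1·5^4
  c_8 = 1764 = 4·5^0 + 2·5^1 + 0·5^2 + 4·5^3 + 2·5^4
p-restricted factor λ_0 = (1, 1, 1, 4, 2, 4, 2, 4)
p-restricted factor λ_1 = (0, 2, 0, 0, 2, 1, 4, 2)
p-restricted factor λ_2 = (0, 3, 1, 2, 3, 2, 3, 0)
p-restricted factor λ_3 = (2, 1, 3, 3, 2, 3, 2, 4)
p-restricted factor λ_4 = (4, 3, 4, 2, 1, 2, 1, 2)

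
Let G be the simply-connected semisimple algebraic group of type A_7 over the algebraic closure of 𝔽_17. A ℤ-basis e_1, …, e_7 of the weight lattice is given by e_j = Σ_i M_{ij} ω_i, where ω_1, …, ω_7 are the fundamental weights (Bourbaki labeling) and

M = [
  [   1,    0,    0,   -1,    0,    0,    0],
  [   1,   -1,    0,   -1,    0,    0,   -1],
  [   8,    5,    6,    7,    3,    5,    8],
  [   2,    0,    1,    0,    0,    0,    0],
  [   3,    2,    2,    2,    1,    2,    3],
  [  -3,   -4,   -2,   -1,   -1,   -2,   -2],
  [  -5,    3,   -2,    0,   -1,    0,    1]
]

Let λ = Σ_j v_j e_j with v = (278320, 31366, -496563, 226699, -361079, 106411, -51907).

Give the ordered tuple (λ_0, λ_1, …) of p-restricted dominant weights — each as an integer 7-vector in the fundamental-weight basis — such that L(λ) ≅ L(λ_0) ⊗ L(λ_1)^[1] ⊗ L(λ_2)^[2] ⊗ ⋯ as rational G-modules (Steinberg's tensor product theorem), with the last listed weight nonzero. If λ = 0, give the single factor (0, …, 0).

ω-coordinates c = M·v, v = (278320, 31366, -496563, 226699, -361079, 106411, -51907):
  c_1 = 1*278320 + 0*31366 + 0*-496563 + -1*226699 + 0*-361079 + 0*106411 + 0*-51907 = 51621
  c_2 = 1*278320 + -1*31366 + 0*-496563 + -1*226699 + 0*-361079 + 0*106411 + -1*-51907 = 72162
  c_3 = 8*278320 + 5*31366 + 6*-496563 + 7*226699 + 3*-361079 + 5*106411 + 8*-51907 = 24467
  c_4 = 2*278320 + 0*31366 + 1*-496563 + 0*226699 + 0*-361079 + 0*106411 + 0*-51907 = 60077
  c_5 = 3*278320 + 2*31366 + 2*-496563 + 2*226699 + 1*-361079 + 2*106411 + 3*-51907 = 53986
  c_6 = -3*278320 + -4*31366 + -2*-496563 + -1*226699 + -1*-361079 + -2*106411 + -2*-51907 = 58074
  c_7 = -5*278320 + 3*31366 + -2*-496563 + 0*226699 + -1*-361079 + 0*106411 + 1*-51907 = 4796
Writing each c_i in base p = 17:
  c_1 = 51621 = 9·17^0 + 10·17^1 + 8·17^2 + 10·17^3
  c_2 = 72162 = 14·17^0 + 11·17^1 + 11·17^2 + 14·17^3
  c_3 = 24467 = 4·17^0 + 11·17^1 + 16·17^2 + 4·17^3
  c_4 = 60077 = 16·17^0 + 14·17^1 + 3·17^2 + 12·17^3
  c_5 = 53986 = 11·17^0 + 13·17^1 + 16·17^2 + 10·17^3
  c_6 = 58074 = 2·17^0 + 16·17^1 + 13·17^2 + 11·17^3
  c_7 = 4796 = 2·17^0 + 10·17^1 + 16·17^2
λ_0 = (9, 14, 4, 16, 11, 2, 2)
λ_1 = (10, 11, 11, 14, 13, 16, 10)
λ_2 = (8, 11, 16, 3, 16, 13, 16)
λ_3 = (10, 14, 4, 12, 10, 11, 0)

((9, 14, 4, 16, 11, 2, 2), (10, 11, 11, 14, 13, 16, 10), (8, 11, 16, 3, 16, 13, 16), (10, 14, 4, 12, 10, 11, 0))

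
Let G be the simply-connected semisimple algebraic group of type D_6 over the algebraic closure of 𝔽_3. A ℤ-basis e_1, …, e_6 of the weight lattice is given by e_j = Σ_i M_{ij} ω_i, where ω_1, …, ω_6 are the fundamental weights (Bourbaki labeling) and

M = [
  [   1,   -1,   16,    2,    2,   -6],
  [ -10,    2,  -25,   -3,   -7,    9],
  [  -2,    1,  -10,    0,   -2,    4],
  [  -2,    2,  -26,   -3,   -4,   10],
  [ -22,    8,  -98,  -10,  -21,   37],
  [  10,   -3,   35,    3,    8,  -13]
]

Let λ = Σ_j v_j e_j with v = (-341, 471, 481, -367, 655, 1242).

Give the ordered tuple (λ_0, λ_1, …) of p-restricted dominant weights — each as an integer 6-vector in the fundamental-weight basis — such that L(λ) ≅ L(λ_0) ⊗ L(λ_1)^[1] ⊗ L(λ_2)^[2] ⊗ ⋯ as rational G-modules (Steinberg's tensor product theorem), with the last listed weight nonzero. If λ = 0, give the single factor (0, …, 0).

In the fundamental-weight basis, λ has coordinates c = M·v (v = (-341, 471, 481, -367, 655, 1242)):
  c_1 = (1)·(-341) + (-1)·(471) + 16·481 + (2)·(-367) + 2·655 + (-6)·(1242) = 8
  c_2 = (-10)·(-341) + 2·471 + (-25)·(481) + (-3)·(-367) + (-7)·(655) + 9·1242 = 21
  c_3 = (-2)·(-341) + 1·471 + (-10)·(481) + (0)·(-367) + (-2)·(655) + 4·1242 = 1
  c_4 = (-2)·(-341) + 2·471 + (-26)·(481) + (-3)·(-367) + (-4)·(655) + 10·1242 = 19
  c_5 = (-22)·(-341) + 8·471 + (-98)·(481) + (-10)·(-367) + (-21)·(655) + 37·1242 = 1
  c_6 = (10)·(-341) + (-3)·(471) + 35·481 + (3)·(-367) + 8·655 + (-13)·(1242) = 5
Base-3 expansion of each c_i:
  c_1 = 8 = 2·3^0 + 2·3^1
  c_2 = 21 = 0·3^0 + 1·3^1 + 2·3^2
  c_3 = 1 = 1·3^0
  c_4 = 19 = 1·3^0 + 0·3^1 + 2·3^2
  c_5 = 1 = 1·3^0
  c_6 = 5 = 2·3^0 + 1·3^1
Factor λ_0 = (2, 0, 1, 1, 1, 2)
Factor λ_1 = (2, 1, 0, 0, 0, 1)
Factor λ_2 = (0, 2, 0, 2, 0, 0)

((2, 0, 1, 1, 1, 2), (2, 1, 0, 0, 0, 1), (0, 2, 0, 2, 0, 0))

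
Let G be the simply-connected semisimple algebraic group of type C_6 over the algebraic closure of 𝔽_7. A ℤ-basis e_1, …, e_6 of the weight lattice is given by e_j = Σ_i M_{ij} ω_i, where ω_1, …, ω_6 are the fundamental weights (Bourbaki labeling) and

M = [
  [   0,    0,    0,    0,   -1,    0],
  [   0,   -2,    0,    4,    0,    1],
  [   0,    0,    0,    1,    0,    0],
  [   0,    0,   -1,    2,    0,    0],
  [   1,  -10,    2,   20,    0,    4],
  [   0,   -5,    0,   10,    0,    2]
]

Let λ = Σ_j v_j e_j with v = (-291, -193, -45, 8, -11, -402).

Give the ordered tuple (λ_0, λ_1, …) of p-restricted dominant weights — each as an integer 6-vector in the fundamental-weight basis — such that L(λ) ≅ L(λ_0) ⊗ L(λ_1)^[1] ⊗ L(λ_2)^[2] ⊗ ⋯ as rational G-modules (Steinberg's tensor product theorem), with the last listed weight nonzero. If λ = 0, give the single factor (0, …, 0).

ω-coordinates c = M·v, v = (-291, -193, -45, 8, -11, -402):
  c_1 = 0*-291 + 0*-193 + 0*-45 + 0*8 + -1*-11 + 0*-402 = 11
  c_2 = 0*-291 + -2*-193 + 0*-45 + 4*8 + 0*-11 + 1*-402 = 16
  c_3 = 0*-291 + 0*-193 + 0*-45 + 1*8 + 0*-11 + 0*-402 = 8
  c_4 = 0*-291 + 0*-193 + -1*-45 + 2*8 + 0*-11 + 0*-402 = 61
  c_5 = 1*-291 + -10*-193 + 2*-45 + 20*8 + 0*-11 + 4*-402 = 101
  c_6 = 0*-291 + -5*-193 + 0*-45 + 10*8 + 0*-11 + 2*-402 = 241
Writing each c_i in base p = 7:
  c_1 = 11 = 4·7^0 + 1·7^1
  c_2 = 16 = 2·7^0 + 2·7^1
  c_3 = 8 = 1·7^0 + 1·7^1
  c_4 = 61 = 5·7^0 + 1·7^1 + 1·7^2
  c_5 = 101 = 3·7^0 + 0·7^1 + 2·7^2
  c_6 = 241 = 3·7^0 + 6·7^1 + 4·7^2
λ_0 = (4, 2, 1, 5, 3, 3)
λ_1 = (1, 2, 1, 1, 0, 6)
λ_2 = (0, 0, 0, 1, 2, 4)

((4, 2, 1, 5, 3, 3), (1, 2, 1, 1, 0, 6), (0, 0, 0, 1, 2, 4))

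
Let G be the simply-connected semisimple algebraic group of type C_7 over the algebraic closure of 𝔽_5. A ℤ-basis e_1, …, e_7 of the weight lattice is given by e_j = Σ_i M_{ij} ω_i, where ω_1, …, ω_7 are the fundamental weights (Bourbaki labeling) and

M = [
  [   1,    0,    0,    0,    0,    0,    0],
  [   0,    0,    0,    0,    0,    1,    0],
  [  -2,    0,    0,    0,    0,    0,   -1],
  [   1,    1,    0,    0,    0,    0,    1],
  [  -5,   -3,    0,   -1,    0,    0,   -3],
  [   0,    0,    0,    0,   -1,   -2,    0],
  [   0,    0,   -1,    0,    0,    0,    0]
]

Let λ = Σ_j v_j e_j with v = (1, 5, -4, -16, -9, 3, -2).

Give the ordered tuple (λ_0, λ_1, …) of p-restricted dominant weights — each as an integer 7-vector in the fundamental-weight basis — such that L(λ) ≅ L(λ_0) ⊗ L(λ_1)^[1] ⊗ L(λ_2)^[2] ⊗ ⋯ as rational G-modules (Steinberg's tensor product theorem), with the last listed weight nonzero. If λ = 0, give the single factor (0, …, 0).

((1, 3, 0, 4, 2, 3, 4),)

Converting to the ω-basis (c_i = row i of M dotted with v = (1, 5, -4, -16, -9, 3, -2)):
  c_1 = 1*1 + 0*5 + 0*-4 + 0*-16 + 0*-9 + 0*3 + 0*-2 = 1
  c_2 = 0*1 + 0*5 + 0*-4 + 0*-16 + 0*-9 + 1*3 + 0*-2 = 3
  c_3 = -2*1 + 0*5 + 0*-4 + 0*-16 + 0*-9 + 0*3 + -1*-2 = 0
  c_4 = 1*1 + 1*5 + 0*-4 + 0*-16 + 0*-9 + 0*3 + 1*-2 = 4
  c_5 = -5*1 + -3*5 + 0*-4 + -1*-16 + 0*-9 + 0*3 + -3*-2 = 2
  c_6 = 0*1 + 0*5 + 0*-4 + 0*-16 + -1*-9 + -2*3 + 0*-2 = 3
  c_7 = 0*1 + 0*5 + -1*-4 + 0*-16 + 0*-9 + 0*3 + 0*-2 = 4
p = 5; digits c_i = Σ_j d_{ij}·5^j, 0 ≤ d_{ij} < 5:
  c_1 = 1 = 1·5^0
  c_2 = 3 = 3·5^0
  c_3 = 0
  c_4 = 4 = 4·5^0
  c_5 = 2 = 2·5^0
  c_6 = 3 = 3·5^0
  c_7 = 4 = 4·5^0
p-restricted factor λ_0 = (1, 3, 0, 4, 2, 3, 4)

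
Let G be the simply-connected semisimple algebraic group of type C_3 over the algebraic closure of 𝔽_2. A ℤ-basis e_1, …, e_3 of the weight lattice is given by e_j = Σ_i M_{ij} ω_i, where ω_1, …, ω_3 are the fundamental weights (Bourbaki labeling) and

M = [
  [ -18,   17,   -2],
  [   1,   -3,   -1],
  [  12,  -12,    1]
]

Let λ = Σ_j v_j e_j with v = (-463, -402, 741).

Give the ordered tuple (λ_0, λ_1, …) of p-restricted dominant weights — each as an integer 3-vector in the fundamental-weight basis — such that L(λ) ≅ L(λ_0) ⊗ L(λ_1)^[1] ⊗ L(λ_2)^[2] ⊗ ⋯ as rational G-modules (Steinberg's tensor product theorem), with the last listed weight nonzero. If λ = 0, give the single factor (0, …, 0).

Change of basis e → ω: c = M·v where v = (-463, -402, 741):
  c_1 = (-18)·(-463) + (17)·(-402) + (-2)·(741) = 18
  c_2 = (1)·(-463) + (-3)·(-402) + (-1)·(741) = 2
  c_3 = (12)·(-463) + (-12)·(-402) + 1·741 = 9
p = 2; digits c_i = Σ_j d_{ij}·2^j, 0 ≤ d_{ij} < 2:
  c_1 = 18 = 0·2^0 + 1·2^1 + 0·2^2 + 0·2^3 + 1·2^4
  c_2 = 2 = 0·2^0 + 1·2^1
  c_3 = 9 = 1·2^0 + 0·2^1 + 0·2^2 + 1·2^3
p-restricted factor λ_0 = (0, 0, 1)
p-restricted factor λ_1 = (1, 1, 0)
p-restricted factor λ_2 = (0, 0, 0)
p-restricted factor λ_3 = (0, 0, 1)
p-restricted factor λ_4 = (1, 0, 0)

((0, 0, 1), (1, 1, 0), (0, 0, 0), (0, 0, 1), (1, 0, 0))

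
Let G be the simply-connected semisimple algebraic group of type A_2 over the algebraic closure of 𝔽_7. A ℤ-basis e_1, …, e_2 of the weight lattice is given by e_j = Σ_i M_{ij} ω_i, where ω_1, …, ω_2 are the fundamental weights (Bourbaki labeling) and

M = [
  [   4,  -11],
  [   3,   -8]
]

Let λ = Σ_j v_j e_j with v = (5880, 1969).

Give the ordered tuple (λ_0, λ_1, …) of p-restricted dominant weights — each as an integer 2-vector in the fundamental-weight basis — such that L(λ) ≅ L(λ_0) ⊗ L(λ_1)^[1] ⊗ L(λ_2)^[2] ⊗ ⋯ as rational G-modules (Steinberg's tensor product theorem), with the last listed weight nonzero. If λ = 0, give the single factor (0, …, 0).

In the fundamental-weight basis, λ has coordinates c = M·v (v = (5880, 1969)):
  c_1 = 4*5880 + -11*1969 = 1861
  c_2 = 3*5880 + -8*1969 = 1888
p = 7; digits c_i = Σ_j d_{ij}·7^j, 0 ≤ d_{ij} < 7:
  c_1 = 1861 = 6·7^0 + 6·7^1 + 2·7^2 + 5·7^3
  c_2 = 1888 = 5·7^0 + 3·7^1 + 3·7^2 + 5·7^3
p-restricted factor λ_0 = (6, 5)
p-restricted factor λ_1 = (6, 3)
p-restricted factor λ_2 = (2, 3)
p-restricted factor λ_3 = (5, 5)

((6, 5), (6, 3), (2, 3), (5, 5))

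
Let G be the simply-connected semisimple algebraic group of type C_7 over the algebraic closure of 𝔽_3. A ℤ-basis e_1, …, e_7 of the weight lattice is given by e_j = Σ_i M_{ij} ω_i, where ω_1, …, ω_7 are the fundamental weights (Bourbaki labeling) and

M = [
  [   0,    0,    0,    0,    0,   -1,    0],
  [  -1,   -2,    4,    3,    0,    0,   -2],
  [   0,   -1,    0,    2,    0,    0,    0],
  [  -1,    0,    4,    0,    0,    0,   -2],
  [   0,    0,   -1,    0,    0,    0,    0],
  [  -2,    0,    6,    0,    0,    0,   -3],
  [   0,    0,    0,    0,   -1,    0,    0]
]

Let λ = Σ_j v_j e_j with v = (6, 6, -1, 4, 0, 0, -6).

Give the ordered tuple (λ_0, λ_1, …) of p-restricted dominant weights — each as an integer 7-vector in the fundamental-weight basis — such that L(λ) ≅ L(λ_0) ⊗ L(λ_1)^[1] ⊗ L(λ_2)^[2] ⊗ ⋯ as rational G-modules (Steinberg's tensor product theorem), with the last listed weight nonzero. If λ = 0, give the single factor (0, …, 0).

((0, 2, 2, 2, 1, 0, 0),)

Converting to the ω-basis (c_i = row i of M dotted with v = (6, 6, -1, 4, 0, 0, -6)):
  c_1 = 0*6 + 0*6 + 0*-1 + 0*4 + 0*0 + -1*0 + 0*-6 = 0
  c_2 = -1*6 + -2*6 + 4*-1 + 3*4 + 0*0 + 0*0 + -2*-6 = 2
  c_3 = 0*6 + -1*6 + 0*-1 + 2*4 + 0*0 + 0*0 + 0*-6 = 2
  c_4 = -1*6 + 0*6 + 4*-1 + 0*4 + 0*0 + 0*0 + -2*-6 = 2
  c_5 = 0*6 + 0*6 + -1*-1 + 0*4 + 0*0 + 0*0 + 0*-6 = 1
  c_6 = -2*6 + 0*6 + 6*-1 + 0*4 + 0*0 + 0*0 + -3*-6 = 0
  c_7 = 0*6 + 0*6 + 0*-1 + 0*4 + -1*0 + 0*0 + 0*-6 = 0
Writing each c_i in base p = 3:
  c_1 = 0
  c_2 = 2 = 2·3^0
  c_3 = 2 = 2·3^0
  c_4 = 2 = 2·3^0
  c_5 = 1 = 1·3^0
  c_6 = 0
  c_7 = 0
λ_0 = (0, 2, 2, 2, 1, 0, 0)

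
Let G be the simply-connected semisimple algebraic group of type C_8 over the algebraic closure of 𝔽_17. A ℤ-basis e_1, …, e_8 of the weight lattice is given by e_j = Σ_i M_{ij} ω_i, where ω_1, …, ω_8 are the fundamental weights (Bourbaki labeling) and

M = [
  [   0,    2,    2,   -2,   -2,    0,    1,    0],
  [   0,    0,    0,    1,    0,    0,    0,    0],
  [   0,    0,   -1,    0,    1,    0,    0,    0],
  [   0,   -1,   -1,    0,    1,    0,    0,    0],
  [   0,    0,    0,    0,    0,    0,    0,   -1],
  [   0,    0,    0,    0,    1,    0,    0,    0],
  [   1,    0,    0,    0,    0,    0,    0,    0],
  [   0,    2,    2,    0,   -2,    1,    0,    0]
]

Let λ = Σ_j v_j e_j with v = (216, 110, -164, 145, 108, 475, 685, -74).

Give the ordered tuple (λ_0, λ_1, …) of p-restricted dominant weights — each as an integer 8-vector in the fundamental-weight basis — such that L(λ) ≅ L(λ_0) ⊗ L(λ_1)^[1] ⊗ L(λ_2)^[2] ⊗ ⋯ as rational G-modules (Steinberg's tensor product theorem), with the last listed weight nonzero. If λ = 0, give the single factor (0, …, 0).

((3, 9, 0, 9, 6, 6, 12, 15), (4, 8, 16, 9, 4, 6, 12, 8))

Change of basis e → ω: c = M·v where v = (216, 110, -164, 145, 108, 475, 685, -74):
  c_1 = (0)·(216) + (2)·(110) + (2)·(-164) + (-2)·(145) + (-2)·(108) + (0)·(475) + (1)·(685) + (0)·(-74) = 71
  c_2 = (0)·(216) + (0)·(110) + (0)·(-164) + (1)·(145) + (0)·(108) + (0)·(475) + (0)·(685) + (0)·(-74) = 145
  c_3 = (0)·(216) + (0)·(110) + (-1)·(-164) + (0)·(145) + (1)·(108) + (0)·(475) + (0)·(685) + (0)·(-74) = 272
  c_4 = (0)·(216) + (-1)·(110) + (-1)·(-164) + (0)·(145) + (1)·(108) + (0)·(475) + (0)·(685) + (0)·(-74) = 162
  c_5 = (0)·(216) + (0)·(110) + (0)·(-164) + (0)·(145) + (0)·(108) + (0)·(475) + (0)·(685) + (-1)·(-74) = 74
  c_6 = (0)·(216) + (0)·(110) + (0)·(-164) + (0)·(145) + (1)·(108) + (0)·(475) + (0)·(685) + (0)·(-74) = 108
  c_7 = (1)·(216) + (0)·(110) + (0)·(-164) + (0)·(145) + (0)·(108) + (0)·(475) + (0)·(685) + (0)·(-74) = 216
  c_8 = (0)·(216) + (2)·(110) + (2)·(-164) + (0)·(145) + (-2)·(108) + (1)·(475) + (0)·(685) + (0)·(-74) = 151
Writing each c_i in base p = 17:
  c_1 = 71 = 3·17^0 + 4·17^1
  c_2 = 145 = 9·17^0 + 8·17^1
  c_3 = 272 = 0·17^0 + 16·17^1
  c_4 = 162 = 9·17^0 + 9·17^1
  c_5 = 74 = 6·17^0 + 4·17^1
  c_6 = 108 = 6·17^0 + 6·17^1
  c_7 = 216 = 12·17^0 + 12·17^1
  c_8 = 151 = 15·17^0 + 8·17^1
p-restricted factor λ_0 = (3, 9, 0, 9, 6, 6, 12, 15)
p-restricted factor λ_1 = (4, 8, 16, 9, 4, 6, 12, 8)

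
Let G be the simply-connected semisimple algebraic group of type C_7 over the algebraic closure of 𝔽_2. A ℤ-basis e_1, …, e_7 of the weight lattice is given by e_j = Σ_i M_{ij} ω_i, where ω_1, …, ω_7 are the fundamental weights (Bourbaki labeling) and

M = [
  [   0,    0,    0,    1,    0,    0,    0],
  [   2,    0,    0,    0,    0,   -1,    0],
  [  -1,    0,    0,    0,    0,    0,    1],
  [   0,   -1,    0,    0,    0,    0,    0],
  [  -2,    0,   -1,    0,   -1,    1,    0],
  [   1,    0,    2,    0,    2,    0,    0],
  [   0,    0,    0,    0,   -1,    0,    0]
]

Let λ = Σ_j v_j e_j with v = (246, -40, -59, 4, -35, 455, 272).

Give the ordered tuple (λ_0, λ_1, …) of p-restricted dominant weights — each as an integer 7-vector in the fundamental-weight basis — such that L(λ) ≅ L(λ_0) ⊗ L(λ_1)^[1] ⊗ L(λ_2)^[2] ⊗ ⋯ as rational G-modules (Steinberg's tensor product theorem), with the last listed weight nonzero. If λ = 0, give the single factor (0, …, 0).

((0, 1, 0, 0, 1, 0, 1), (0, 0, 1, 0, 0, 1, 1), (1, 1, 0, 0, 0, 0, 0), (0, 0, 1, 1, 1, 1, 0), (0, 0, 1, 0, 1, 1, 0), (0, 1, 0, 1, 1, 1, 1))

In the fundamental-weight basis, λ has coordinates c = M·v (v = (246, -40, -59, 4, -35, 455, 272)):
  c_1 = 0·246 + (0)·(-40) + (0)·(-59) + 1·4 + (0)·(-35) + 0·455 + 0·272 = 4
  c_2 = 2·246 + (0)·(-40) + (0)·(-59) + 0·4 + (0)·(-35) + (-1)·(455) + 0·272 = 37
  c_3 = (-1)·(246) + (0)·(-40) + (0)·(-59) + 0·4 + (0)·(-35) + 0·455 + 1·272 = 26
  c_4 = 0·246 + (-1)·(-40) + (0)·(-59) + 0·4 + (0)·(-35) + 0·455 + 0·272 = 40
  c_5 = (-2)·(246) + (0)·(-40) + (-1)·(-59) + 0·4 + (-1)·(-35) + 1·455 + 0·272 = 57
  c_6 = 1·246 + (0)·(-40) + (2)·(-59) + 0·4 + (2)·(-35) + 0·455 + 0·272 = 58
  c_7 = 0·246 + (0)·(-40) + (0)·(-59) + 0·4 + (-1)·(-35) + 0·455 + 0·272 = 35
p = 2; digits c_i = Σ_j d_{ij}·2^j, 0 ≤ d_{ij} < 2:
  c_1 = 4 = 0·2^0 + 0·2^1 + 1·2^2
  c_2 = 37 = 1·2^0 + 0·2^1 + 1·2^2 + 0·2^3 + 0·2^4 + 1·2^5
  c_3 = 26 = 0·2^0 + 1·2^1 + 0·2^2 + 1·2^3 + 1·2^4
  c_4 = 40 = 0·2^0 + 0·2^1 + 0·2^2 + 1·2^3 + 0·2^4 + 1·2^5
  c_5 = 57 = 1·2^0 + 0·2^1 + 0·2^2 + 1·2^3 + 1·2^4 + 1·2^5
  c_6 = 58 = 0·2^0 + 1·2^1 + 0·2^2 + 1·2^3 + 1·2^4 + 1·2^5
  c_7 = 35 = 1·2^0 + 1·2^1 + 0·2^2 + 0·2^3 + 0·2^4 + 1·2^5
λ_0 = (0, 1, 0, 0, 1, 0, 1)
λ_1 = (0, 0, 1, 0, 0, 1, 1)
λ_2 = (1, 1, 0, 0, 0, 0, 0)
λ_3 = (0, 0, 1, 1, 1, 1, 0)
λ_4 = (0, 0, 1, 0, 1, 1, 0)
λ_5 = (0, 1, 0, 1, 1, 1, 1)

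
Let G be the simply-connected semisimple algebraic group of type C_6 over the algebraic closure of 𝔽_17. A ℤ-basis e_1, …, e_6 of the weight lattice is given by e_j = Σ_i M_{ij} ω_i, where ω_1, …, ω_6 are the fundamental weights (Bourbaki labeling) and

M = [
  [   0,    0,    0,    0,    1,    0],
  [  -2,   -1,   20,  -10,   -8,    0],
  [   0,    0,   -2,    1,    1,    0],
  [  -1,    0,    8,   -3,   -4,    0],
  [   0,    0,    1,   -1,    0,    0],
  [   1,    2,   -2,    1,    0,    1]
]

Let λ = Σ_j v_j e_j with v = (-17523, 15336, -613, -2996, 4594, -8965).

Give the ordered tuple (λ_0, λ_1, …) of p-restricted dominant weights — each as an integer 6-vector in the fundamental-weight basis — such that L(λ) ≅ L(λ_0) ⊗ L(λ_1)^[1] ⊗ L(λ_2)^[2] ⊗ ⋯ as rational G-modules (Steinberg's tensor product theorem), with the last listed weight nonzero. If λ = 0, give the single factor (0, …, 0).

Change of basis e → ω: c = M·v where v = (-17523, 15336, -613, -2996, 4594, -8965):
  c_1 = 0*-17523 + 0*15336 + 0*-613 + 0*-2996 + 1*4594 + 0*-8965 = 4594
  c_2 = -2*-17523 + -1*15336 + 20*-613 + -10*-2996 + -8*4594 + 0*-8965 = 658
  c_3 = 0*-17523 + 0*15336 + -2*-613 + 1*-2996 + 1*4594 + 0*-8965 = 2824
  c_4 = -1*-17523 + 0*15336 + 8*-613 + -3*-2996 + -4*4594 + 0*-8965 = 3231
  c_5 = 0*-17523 + 0*15336 + 1*-613 + -1*-2996 + 0*4594 + 0*-8965 = 2383
  c_6 = 1*-17523 + 2*15336 + -2*-613 + 1*-2996 + 0*4594 + 1*-8965 = 2414
Writing each c_i in base p = 17:
  c_1 = 4594 = 4·17^0 + 15·17^1 + 15·17^2
  c_2 = 658 = 12·17^0 + 4·17^1 + 2·17^2
  c_3 = 2824 = 2·17^0 + 13·17^1 + 9·17^2
  c_4 = 3231 = 1·17^0 + 3·17^1 + 11·17^2
  c_5 = 2383 = 3·17^0 + 4·17^1 + 8·17^2
  c_6 = 2414 = 0·17^0 + 6·17^1 + 8·17^2
p-restricted factor λ_0 = (4, 12, 2, 1, 3, 0)
p-restricted factor λ_1 = (15, 4, 13, 3, 4, 6)
p-restricted factor λ_2 = (15, 2, 9, 11, 8, 8)

((4, 12, 2, 1, 3, 0), (15, 4, 13, 3, 4, 6), (15, 2, 9, 11, 8, 8))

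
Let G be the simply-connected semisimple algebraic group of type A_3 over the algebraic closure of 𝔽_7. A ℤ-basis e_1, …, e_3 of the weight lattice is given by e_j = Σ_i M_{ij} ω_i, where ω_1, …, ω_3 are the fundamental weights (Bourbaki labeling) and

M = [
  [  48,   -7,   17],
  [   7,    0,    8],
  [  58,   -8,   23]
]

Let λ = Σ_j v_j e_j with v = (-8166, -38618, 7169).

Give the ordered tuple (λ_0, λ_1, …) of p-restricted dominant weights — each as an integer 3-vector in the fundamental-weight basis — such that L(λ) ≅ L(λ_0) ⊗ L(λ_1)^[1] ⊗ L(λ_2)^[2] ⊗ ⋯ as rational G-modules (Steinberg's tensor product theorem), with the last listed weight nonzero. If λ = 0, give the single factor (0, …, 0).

In the fundamental-weight basis, λ has coordinates c = M·v (v = (-8166, -38618, 7169)):
  c_1 = (48)·(-8166) + (-7)·(-38618) + (17)·(7169) = 231
  c_2 = (7)·(-8166) + (0)·(-38618) + (8)·(7169) = 190
  c_3 = (58)·(-8166) + (-8)·(-38618) + (23)·(7169) = 203
Expand coordinatewise in base 7:
  c_1 = 231 = 0·7^0 + 5·7^1 + 4·7^2
  c_2 = 190 = 1·7^0 + 6·7^1 + 3·7^2
  c_3 = 203 = 0·7^0 + 1·7^1 + 4·7^2
p-restricted factor λ_0 = (0, 1, 0)
p-restricted factor λ_1 = (5, 6, 1)
p-restricted factor λ_2 = (4, 3, 4)

((0, 1, 0), (5, 6, 1), (4, 3, 4))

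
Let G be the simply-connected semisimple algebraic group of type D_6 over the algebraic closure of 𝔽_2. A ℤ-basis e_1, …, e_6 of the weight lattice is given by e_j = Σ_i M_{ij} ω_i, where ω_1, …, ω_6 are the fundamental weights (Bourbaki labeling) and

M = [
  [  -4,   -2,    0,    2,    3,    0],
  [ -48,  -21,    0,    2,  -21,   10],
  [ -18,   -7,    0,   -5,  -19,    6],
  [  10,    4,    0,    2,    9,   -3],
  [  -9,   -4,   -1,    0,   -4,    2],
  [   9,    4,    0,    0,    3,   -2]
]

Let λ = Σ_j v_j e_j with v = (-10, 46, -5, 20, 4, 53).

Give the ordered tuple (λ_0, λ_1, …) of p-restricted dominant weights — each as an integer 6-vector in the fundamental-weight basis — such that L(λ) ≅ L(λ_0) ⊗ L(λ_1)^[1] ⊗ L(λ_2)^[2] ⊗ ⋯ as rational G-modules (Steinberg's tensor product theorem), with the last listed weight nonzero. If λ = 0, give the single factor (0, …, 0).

Change of basis e → ω: c = M·v where v = (-10, 46, -5, 20, 4, 53):
  c_1 = (-4)·(-10) + (-2)·(46) + (0)·(-5) + (2)·(20) + (3)·(4) + (0)·(53) = 0
  c_2 = (-48)·(-10) + (-21)·(46) + (0)·(-5) + (2)·(20) + (-21)·(4) + (10)·(53) = 0
  c_3 = (-18)·(-10) + (-7)·(46) + (0)·(-5) + (-5)·(20) + (-19)·(4) + (6)·(53) = 0
  c_4 = (10)·(-10) + (4)·(46) + (0)·(-5) + (2)·(20) + (9)·(4) + (-3)·(53) = 1
  c_5 = (-9)·(-10) + (-4)·(46) + (-1)·(-5) + (0)·(20) + (-4)·(4) + (2)·(53) = 1
  c_6 = (9)·(-10) + (4)·(46) + (0)·(-5) + (0)·(20) + (3)·(4) + (-2)·(53) = 0
Expand coordinatewise in base 2:
  c_1 = 0
  c_2 = 0
  c_3 = 0
  c_4 = 1 = 1·2^0
  c_5 = 1 = 1·2^0
  c_6 = 0
λ_0 = (0, 0, 0, 1, 1, 0)

((0, 0, 0, 1, 1, 0),)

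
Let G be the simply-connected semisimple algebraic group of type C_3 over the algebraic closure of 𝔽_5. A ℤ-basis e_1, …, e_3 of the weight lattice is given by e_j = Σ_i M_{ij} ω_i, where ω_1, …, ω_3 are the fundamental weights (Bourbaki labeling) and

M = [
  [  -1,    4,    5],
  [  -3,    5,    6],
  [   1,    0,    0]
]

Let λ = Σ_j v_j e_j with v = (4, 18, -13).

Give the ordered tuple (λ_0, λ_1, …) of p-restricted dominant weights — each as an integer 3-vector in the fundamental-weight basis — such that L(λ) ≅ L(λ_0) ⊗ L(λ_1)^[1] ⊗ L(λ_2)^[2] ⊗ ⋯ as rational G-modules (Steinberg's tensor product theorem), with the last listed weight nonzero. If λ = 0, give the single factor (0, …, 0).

Change of basis e → ω: c = M·v where v = (4, 18, -13):
  c_1 = (-1)·(4) + (4)·(18) + (5)·(-13) = 3
  c_2 = (-3)·(4) + (5)·(18) + (6)·(-13) = 0
  c_3 = (1)·(4) + (0)·(18) + (0)·(-13) = 4
Writing each c_i in base p = 5:
  c_1 = 3 = 3·5^0
  c_2 = 0
  c_3 = 4 = 4·5^0
Factor λ_0 = (3, 0, 4)

((3, 0, 4),)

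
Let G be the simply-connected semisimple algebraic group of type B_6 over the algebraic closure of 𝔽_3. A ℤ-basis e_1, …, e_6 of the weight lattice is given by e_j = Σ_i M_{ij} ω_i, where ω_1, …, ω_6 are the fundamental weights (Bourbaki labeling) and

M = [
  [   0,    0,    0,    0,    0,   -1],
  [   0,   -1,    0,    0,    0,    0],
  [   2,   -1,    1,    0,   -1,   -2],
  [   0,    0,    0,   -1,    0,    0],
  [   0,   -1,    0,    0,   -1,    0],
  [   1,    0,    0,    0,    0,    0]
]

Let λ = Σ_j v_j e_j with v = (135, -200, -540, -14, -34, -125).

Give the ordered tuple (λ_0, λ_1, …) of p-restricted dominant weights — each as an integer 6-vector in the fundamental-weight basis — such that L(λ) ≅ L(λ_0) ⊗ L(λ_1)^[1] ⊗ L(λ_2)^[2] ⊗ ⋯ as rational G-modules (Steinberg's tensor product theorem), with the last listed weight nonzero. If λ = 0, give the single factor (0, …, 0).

Converting to the ω-basis (c_i = row i of M dotted with v = (135, -200, -540, -14, -34, -125)):
  c_1 = 0·135 + (0)·(-200) + (0)·(-540) + (0)·(-14) + (0)·(-34) + (-1)·(-125) = 125
  c_2 = 0·135 + (-1)·(-200) + (0)·(-540) + (0)·(-14) + (0)·(-34) + (0)·(-125) = 200
  c_3 = 2·135 + (-1)·(-200) + (1)·(-540) + (0)·(-14) + (-1)·(-34) + (-2)·(-125) = 214
  c_4 = 0·135 + (0)·(-200) + (0)·(-540) + (-1)·(-14) + (0)·(-34) + (0)·(-125) = 14
  c_5 = 0·135 + (-1)·(-200) + (0)·(-540) + (0)·(-14) + (-1)·(-34) + (0)·(-125) = 234
  c_6 = 1·135 + (0)·(-200) + (0)·(-540) + (0)·(-14) + (0)·(-34) + (0)·(-125) = 135
Writing each c_i in base p = 3:
  c_1 = 125 = 2·3^0 + 2·3^1 + 1·3^2 + 1·3^3 + 1·3^4
  c_2 = 200 = 2·3^0 + 0·3^1 + 1·3^2 + 1·3^3 + 2·3^4
  c_3 = 214 = 1·3^0 + 2·3^1 + 2·3^2 + 1·3^3 + 2·3^4
  c_4 = 14 = 2·3^0 + 1·3^1 + 1·3^2
  c_5 = 234 = 0·3^0 + 0·3^1 + 2·3^2 + 2·3^3 + 2·3^4
  c_6 = 135 = 0·3^0 + 0·3^1 + 0·3^2 + 2·3^3 + 1·3^4
Factor λ_0 = (2, 2, 1, 2, 0, 0)
Factor λ_1 = (2, 0, 2, 1, 0, 0)
Factor λ_2 = (1, 1, 2, 1, 2, 0)
Factor λ_3 = (1, 1, 1, 0, 2, 2)
Factor λ_4 = (1, 2, 2, 0, 2, 1)

((2, 2, 1, 2, 0, 0), (2, 0, 2, 1, 0, 0), (1, 1, 2, 1, 2, 0), (1, 1, 1, 0, 2, 2), (1, 2, 2, 0, 2, 1))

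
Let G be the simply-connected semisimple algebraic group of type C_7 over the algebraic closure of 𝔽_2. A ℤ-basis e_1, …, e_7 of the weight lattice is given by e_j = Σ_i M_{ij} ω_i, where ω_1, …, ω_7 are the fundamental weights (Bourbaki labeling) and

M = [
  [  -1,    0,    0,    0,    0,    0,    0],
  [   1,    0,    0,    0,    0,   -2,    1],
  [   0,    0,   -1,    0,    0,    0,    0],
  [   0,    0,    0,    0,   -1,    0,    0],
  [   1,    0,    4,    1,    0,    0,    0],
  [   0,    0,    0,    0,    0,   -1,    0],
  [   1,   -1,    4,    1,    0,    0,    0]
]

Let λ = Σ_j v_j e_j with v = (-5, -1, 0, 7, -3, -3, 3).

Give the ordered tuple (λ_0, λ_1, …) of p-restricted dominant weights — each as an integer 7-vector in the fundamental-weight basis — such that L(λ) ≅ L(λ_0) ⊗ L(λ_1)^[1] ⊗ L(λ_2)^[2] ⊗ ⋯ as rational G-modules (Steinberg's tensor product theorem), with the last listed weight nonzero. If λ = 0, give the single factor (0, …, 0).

((1, 0, 0, 1, 0, 1, 1), (0, 0, 0, 1, 1, 1, 1), (1, 1, 0, 0, 0, 0, 0))

In the fundamental-weight basis, λ has coordinates c = M·v (v = (-5, -1, 0, 7, -3, -3, 3)):
  c_1 = -1*-5 + 0*-1 + 0*0 + 0*7 + 0*-3 + 0*-3 + 0*3 = 5
  c_2 = 1*-5 + 0*-1 + 0*0 + 0*7 + 0*-3 + -2*-3 + 1*3 = 4
  c_3 = 0*-5 + 0*-1 + -1*0 + 0*7 + 0*-3 + 0*-3 + 0*3 = 0
  c_4 = 0*-5 + 0*-1 + 0*0 + 0*7 + -1*-3 + 0*-3 + 0*3 = 3
  c_5 = 1*-5 + 0*-1 + 4*0 + 1*7 + 0*-3 + 0*-3 + 0*3 = 2
  c_6 = 0*-5 + 0*-1 + 0*0 + 0*7 + 0*-3 + -1*-3 + 0*3 = 3
  c_7 = 1*-5 + -1*-1 + 4*0 + 1*7 + 0*-3 + 0*-3 + 0*3 = 3
Base-2 expansion of each c_i:
  c_1 = 5 = 1·2^0 + 0·2^1 + 1·2^2
  c_2 = 4 = 0·2^0 + 0·2^1 + 1·2^2
  c_3 = 0
  c_4 = 3 = 1·2^0 + 1·2^1
  c_5 = 2 = 0·2^0 + 1·2^1
  c_6 = 3 = 1·2^0 + 1·2^1
  c_7 = 3 = 1·2^0 + 1·2^1
Factor λ_0 = (1, 0, 0, 1, 0, 1, 1)
Factor λ_1 = (0, 0, 0, 1, 1, 1, 1)
Factor λ_2 = (1, 1, 0, 0, 0, 0, 0)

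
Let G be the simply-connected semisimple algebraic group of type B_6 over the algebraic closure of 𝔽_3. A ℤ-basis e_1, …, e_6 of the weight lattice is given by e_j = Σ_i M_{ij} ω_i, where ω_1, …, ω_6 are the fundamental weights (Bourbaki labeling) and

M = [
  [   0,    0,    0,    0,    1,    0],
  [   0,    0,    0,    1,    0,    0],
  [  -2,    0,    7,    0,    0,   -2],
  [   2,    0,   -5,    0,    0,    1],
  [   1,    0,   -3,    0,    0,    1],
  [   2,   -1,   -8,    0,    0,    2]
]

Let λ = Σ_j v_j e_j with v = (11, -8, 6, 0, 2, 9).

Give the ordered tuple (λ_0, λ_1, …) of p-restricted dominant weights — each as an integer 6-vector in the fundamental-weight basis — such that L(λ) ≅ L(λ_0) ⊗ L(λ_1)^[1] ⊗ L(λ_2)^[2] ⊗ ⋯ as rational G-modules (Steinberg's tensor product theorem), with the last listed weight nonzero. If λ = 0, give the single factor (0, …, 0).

Converting to the ω-basis (c_i = row i of M dotted with v = (11, -8, 6, 0, 2, 9)):
  c_1 = 0*11 + 0*-8 + 0*6 + 0*0 + 1*2 + 0*9 = 2
  c_2 = 0*11 + 0*-8 + 0*6 + 1*0 + 0*2 + 0*9 = 0
  c_3 = -2*11 + 0*-8 + 7*6 + 0*0 + 0*2 + -2*9 = 2
  c_4 = 2*11 + 0*-8 + -5*6 + 0*0 + 0*2 + 1*9 = 1
  c_5 = 1*11 + 0*-8 + -3*6 + 0*0 + 0*2 + 1*9 = 2
  c_6 = 2*11 + -1*-8 + -8*6 + 0*0 + 0*2 + 2*9 = 0
p = 3; digits c_i = Σ_j d_{ij}·3^j, 0 ≤ d_{ij} < 3:
  c_1 = 2 = 2·3^0
  c_2 = 0
  c_3 = 2 = 2·3^0
  c_4 = 1 = 1·3^0
  c_5 = 2 = 2·3^0
  c_6 = 0
λ_0 = (2, 0, 2, 1, 2, 0)

((2, 0, 2, 1, 2, 0),)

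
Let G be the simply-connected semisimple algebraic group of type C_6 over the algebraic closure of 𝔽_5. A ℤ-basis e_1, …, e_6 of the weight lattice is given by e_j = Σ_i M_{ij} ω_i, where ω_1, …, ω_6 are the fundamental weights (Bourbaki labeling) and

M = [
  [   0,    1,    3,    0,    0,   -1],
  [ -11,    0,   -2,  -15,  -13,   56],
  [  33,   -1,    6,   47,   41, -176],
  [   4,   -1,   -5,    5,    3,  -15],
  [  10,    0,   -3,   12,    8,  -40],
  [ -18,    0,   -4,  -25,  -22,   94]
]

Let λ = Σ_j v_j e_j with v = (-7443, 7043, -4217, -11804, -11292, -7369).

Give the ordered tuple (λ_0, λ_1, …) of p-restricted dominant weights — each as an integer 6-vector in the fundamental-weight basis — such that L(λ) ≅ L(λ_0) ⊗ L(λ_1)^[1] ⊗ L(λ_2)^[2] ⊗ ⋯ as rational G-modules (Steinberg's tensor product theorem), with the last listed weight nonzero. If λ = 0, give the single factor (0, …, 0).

((1, 4, 0, 4, 2, 0), (2, 4, 4, 1, 4, 1), (0, 4, 3, 1, 4, 2), (4, 1, 4, 0, 2, 3), (2, 2, 1, 3, 1, 2))

In the fundamental-weight basis, λ has coordinates c = M·v (v = (-7443, 7043, -4217, -11804, -11292, -7369)):
  c_1 = (0)·(-7443) + (1)·(7043) + (3)·(-4217) + (0)·(-11804) + (0)·(-11292) + (-1)·(-7369) = 1761
  c_2 = (-11)·(-7443) + (0)·(7043) + (-2)·(-4217) + (-15)·(-11804) + (-13)·(-11292) + (56)·(-7369) = 1499
  c_3 = (33)·(-7443) + (-1)·(7043) + (6)·(-4217) + (47)·(-11804) + (41)·(-11292) + (-176)·(-7369) = 1220
  c_4 = (4)·(-7443) + (-1)·(7043) + (-5)·(-4217) + (5)·(-11804) + (3)·(-11292) + (-15)·(-7369) = 1909
  c_5 = (10)·(-7443) + (0)·(7043) + (-3)·(-4217) + (12)·(-11804) + (8)·(-11292) + (-40)·(-7369) = 997
  c_6 = (-18)·(-7443) + (0)·(7043) + (-4)·(-4217) + (-25)·(-11804) + (-22)·(-11292) + (94)·(-7369) = 1680
Base-5 expansion of each c_i:
  c_1 = 1761 = 1·5^0 + 2·5^1 + 0·5^2 + 4·5^3 + 2·5^4
  c_2 = 1499 = 4·5^0 + 4·5^1 + 4·5^2 + 1·5^3 + 2·5^4
  c_3 = 1220 = 0·5^0 + 4·5^1 + 3·5^2 + 4·5^3 + 1·5^4
  c_4 = 1909 = 4·5^0 + 1·5^1 + 1·5^2 + 0·5^3 + 3·5^4
  c_5 = 997 = 2·5^0 + 4·5^1 + 4·5^2 + 2·5^3 + 1·5^4
  c_6 = 1680 = 0·5^0 + 1·5^1 + 2·5^2 + 3·5^3 + 2·5^4
Factor λ_0 = (1, 4, 0, 4, 2, 0)
Factor λ_1 = (2, 4, 4, 1, 4, 1)
Factor λ_2 = (0, 4, 3, 1, 4, 2)
Factor λ_3 = (4, 1, 4, 0, 2, 3)
Factor λ_4 = (2, 2, 1, 3, 1, 2)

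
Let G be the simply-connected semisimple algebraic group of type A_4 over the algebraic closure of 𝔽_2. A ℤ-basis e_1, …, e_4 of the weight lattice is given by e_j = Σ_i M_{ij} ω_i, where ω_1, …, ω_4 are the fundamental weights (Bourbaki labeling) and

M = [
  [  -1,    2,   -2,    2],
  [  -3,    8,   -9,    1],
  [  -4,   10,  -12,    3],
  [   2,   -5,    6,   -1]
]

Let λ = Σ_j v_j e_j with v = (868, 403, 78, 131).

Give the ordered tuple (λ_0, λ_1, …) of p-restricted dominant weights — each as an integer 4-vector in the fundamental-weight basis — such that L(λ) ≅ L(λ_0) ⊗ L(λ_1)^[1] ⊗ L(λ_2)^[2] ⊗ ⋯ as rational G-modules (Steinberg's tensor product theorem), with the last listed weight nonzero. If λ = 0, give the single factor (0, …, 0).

In the fundamental-weight basis, λ has coordinates c = M·v (v = (868, 403, 78, 131)):
  c_1 = -1*868 + 2*403 + -2*78 + 2*131 = 44
  c_2 = -3*868 + 8*403 + -9*78 + 1*131 = 49
  c_3 = -4*868 + 10*403 + -12*78 + 3*131 = 15
  c_4 = 2*868 + -5*403 + 6*78 + -1*131 = 58
Expand coordinatewise in base 2:
  c_1 = 44 = 0·2^0 + 0·2^1 + 1·2^2 + 1·2^3 + 0·2^4 + 1·2^5
  c_2 = 49 = 1·2^0 + 0·2^1 + 0·2^2 + 0·2^3 + 1·2^4 + 1·2^5
  c_3 = 15 = 1·2^0 + 1·2^1 + 1·2^2 + 1·2^3
  c_4 = 58 = 0·2^0 + 1·2^1 + 0·2^2 + 1·2^3 + 1·2^4 + 1·2^5
λ_0 = (0, 1, 1, 0)
λ_1 = (0, 0, 1, 1)
λ_2 = (1, 0, 1, 0)
λ_3 = (1, 0, 1, 1)
λ_4 = (0, 1, 0, 1)
λ_5 = (1, 1, 0, 1)

((0, 1, 1, 0), (0, 0, 1, 1), (1, 0, 1, 0), (1, 0, 1, 1), (0, 1, 0, 1), (1, 1, 0, 1))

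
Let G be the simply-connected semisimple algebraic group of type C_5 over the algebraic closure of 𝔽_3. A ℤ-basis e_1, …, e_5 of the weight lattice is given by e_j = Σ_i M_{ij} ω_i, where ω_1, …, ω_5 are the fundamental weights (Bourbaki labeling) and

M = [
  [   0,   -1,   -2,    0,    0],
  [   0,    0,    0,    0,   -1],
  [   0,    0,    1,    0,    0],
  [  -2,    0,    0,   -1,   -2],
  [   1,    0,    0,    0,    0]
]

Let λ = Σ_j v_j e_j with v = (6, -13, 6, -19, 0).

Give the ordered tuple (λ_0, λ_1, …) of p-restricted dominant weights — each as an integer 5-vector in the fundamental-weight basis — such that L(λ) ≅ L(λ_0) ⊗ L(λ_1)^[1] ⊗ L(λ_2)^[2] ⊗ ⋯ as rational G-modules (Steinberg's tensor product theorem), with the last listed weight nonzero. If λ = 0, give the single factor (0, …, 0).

ω-coordinates c = M·v, v = (6, -13, 6, -19, 0):
  c_1 = 0·6 + (-1)·(-13) + (-2)·(6) + (0)·(-19) + 0·0 = 1
  c_2 = 0·6 + (0)·(-13) + 0·6 + (0)·(-19) + (-1)·(0) = 0
  c_3 = 0·6 + (0)·(-13) + 1·6 + (0)·(-19) + 0·0 = 6
  c_4 = (-2)·(6) + (0)·(-13) + 0·6 + (-1)·(-19) + (-2)·(0) = 7
  c_5 = 1·6 + (0)·(-13) + 0·6 + (0)·(-19) + 0·0 = 6
Expand coordinatewise in base 3:
  c_1 = 1 = 1·3^0
  c_2 = 0
  c_3 = 6 = 0·3^0 + 2·3^1
  c_4 = 7 = 1·3^0 + 2·3^1
  c_5 = 6 = 0·3^0 + 2·3^1
λ_0 = (1, 0, 0, 1, 0)
λ_1 = (0, 0, 2, 2, 2)

((1, 0, 0, 1, 0), (0, 0, 2, 2, 2))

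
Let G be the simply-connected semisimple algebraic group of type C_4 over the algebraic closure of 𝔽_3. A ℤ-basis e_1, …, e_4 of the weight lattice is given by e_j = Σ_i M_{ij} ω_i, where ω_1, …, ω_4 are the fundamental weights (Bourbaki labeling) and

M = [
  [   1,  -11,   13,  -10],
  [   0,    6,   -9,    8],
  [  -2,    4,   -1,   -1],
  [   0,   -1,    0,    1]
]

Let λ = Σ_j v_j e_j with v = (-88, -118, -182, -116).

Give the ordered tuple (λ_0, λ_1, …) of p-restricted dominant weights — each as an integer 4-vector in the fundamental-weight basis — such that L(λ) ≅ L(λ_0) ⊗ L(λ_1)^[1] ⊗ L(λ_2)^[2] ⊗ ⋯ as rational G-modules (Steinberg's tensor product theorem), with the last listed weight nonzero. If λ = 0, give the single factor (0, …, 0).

In the fundamental-weight basis, λ has coordinates c = M·v (v = (-88, -118, -182, -116)):
  c_1 = (1)·(-88) + (-11)·(-118) + (13)·(-182) + (-10)·(-116) = 4
  c_2 = (0)·(-88) + (6)·(-118) + (-9)·(-182) + (8)·(-116) = 2
  c_3 = (-2)·(-88) + (4)·(-118) + (-1)·(-182) + (-1)·(-116) = 2
  c_4 = (0)·(-88) + (-1)·(-118) + (0)·(-182) + (1)·(-116) = 2
Writing each c_i in base p = 3:
  c_1 = 4 = 1·3^0 + 1·3^1
  c_2 = 2 = 2·3^0
  c_3 = 2 = 2·3^0
  c_4 = 2 = 2·3^0
Factor λ_0 = (1, 2, 2, 2)
Factor λ_1 = (1, 0, 0, 0)

((1, 2, 2, 2), (1, 0, 0, 0))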